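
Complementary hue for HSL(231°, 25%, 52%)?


Complement = opposite side of color wheel = hue + 180°
H' = (231 + 180) mod 360 = 51°
S and L unchanged.
= HSL(51°, 25%, 52%)


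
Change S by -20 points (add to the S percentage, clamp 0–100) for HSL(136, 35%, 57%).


Original S = 35%
Adjustment = -20 percentage points
New S = 35 + (-20) = 15
Clamp to [0, 100] → 15
= HSL(136°, 15%, 57%)


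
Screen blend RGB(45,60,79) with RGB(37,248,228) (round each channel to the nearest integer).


Screen: C = 255 - (255-A)×(255-B)/255, rounded to nearest integer
R: 255 - (255-45)×(255-37)/255 = 255 - 45780/255 ≈ 255 - 179.529 = 75.471 → 75
G: 255 - (255-60)×(255-248)/255 = 255 - 1365/255 ≈ 255 - 5.353 = 249.647 → 250
B: 255 - (255-79)×(255-228)/255 = 255 - 4752/255 ≈ 255 - 18.635 = 236.365 → 236
= RGB(75, 250, 236)


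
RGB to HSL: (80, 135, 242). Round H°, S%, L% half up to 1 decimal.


Normalize: R'=80/255≈0.3137, G'=135/255≈0.5294, B'=242/255≈0.9490
Max=242/255, Min=80/255, Δ=Max-Min=162/255
L = (Max+Min)/2 = (242+80)/510 = 322/510 = 0.63137… → L = 63.1%
L > 0.5 → S = Δ/(2-Max-Min) = 162/(510-242-80) = 162/188 = 0.86170… → S = 86.2%
(the 1/255 factors cancel in S and H, so raw channel differences can be used)
Max is B' → H = 60 × ((R-G)/Δ + 4) = 60 × ((80-135)/162 + 4)
  -55/162 + 4 = -0.3395… + 4 = 3.6604…
  H = 60 × 3.6604… = 219.629…° → H = 219.6°
= HSL(219.6°, 86.2%, 63.1%)


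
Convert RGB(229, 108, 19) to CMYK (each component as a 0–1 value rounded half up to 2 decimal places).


R'=229/255≈0.8980, G'=108/255≈0.4235, B'=19/255≈0.0745
K = 1 - max(R',G',B') = 1 - 229/255 = 26/255 = 0.10196… → 0.10
(1-R'-K)/(1-K) simplifies to (max-R)/max with max = 229:
C = (229-229)/229 = 0/229 = 0 → 0.00
M = (229-108)/229 = 121/229 = 0.52838… → 0.53
Y = (229-19)/229 = 210/229 = 0.91703… → 0.92
= CMYK(0.00, 0.53, 0.92, 0.10)


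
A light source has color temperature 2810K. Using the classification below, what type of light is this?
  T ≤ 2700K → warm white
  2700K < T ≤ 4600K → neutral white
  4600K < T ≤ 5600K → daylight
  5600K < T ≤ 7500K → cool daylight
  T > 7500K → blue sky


Temperature: 2810K
2700K < 2810K ≤ 4600K → neutral white
Classification: neutral white


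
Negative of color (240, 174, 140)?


Invert: (255-R, 255-G, 255-B)
R: 255-240 = 15
G: 255-174 = 81
B: 255-140 = 115
= RGB(15, 81, 115)


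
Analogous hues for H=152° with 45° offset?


Base hue: 152°
Left analog: (152 - 45) mod 360 = 107°
Right analog: (152 + 45) mod 360 = 197°
Analogous hues = 107° and 197°


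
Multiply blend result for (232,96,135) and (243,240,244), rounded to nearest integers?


Multiply: C = A×B/255, rounded to nearest integer
R: 232×243/255 = 56376/255 ≈ 221.082 → 221
G: 96×240/255 = 23040/255 ≈ 90.353 → 90
B: 135×244/255 = 32940/255 ≈ 129.176 → 129
= RGB(221, 90, 129)


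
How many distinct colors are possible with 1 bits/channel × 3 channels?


Total bits = 1 bits/channel × 3 channels = 3 bits
Distinct colors = 2^3
= 8 colors


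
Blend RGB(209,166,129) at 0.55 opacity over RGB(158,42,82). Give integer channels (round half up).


C = α×F + (1-α)×B, with 1-α = 0.45
R: 0.55×209 + 0.45×158 = 114.95 + 71.10 = 186.05 → 186
G: 0.55×166 + 0.45×42 = 91.30 + 18.90 = 110.20 → 110
B: 0.55×129 + 0.45×82 = 70.95 + 36.90 = 107.85 → 108
= RGB(186, 110, 108)


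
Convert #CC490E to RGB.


CC → 204 (R)
49 → 73 (G)
0E → 14 (B)
= RGB(204, 73, 14)


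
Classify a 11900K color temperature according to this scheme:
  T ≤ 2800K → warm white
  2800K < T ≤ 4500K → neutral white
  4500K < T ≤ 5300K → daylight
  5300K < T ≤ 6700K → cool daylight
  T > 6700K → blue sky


Temperature: 11900K
11900K > 6700K → blue sky
Classification: blue sky


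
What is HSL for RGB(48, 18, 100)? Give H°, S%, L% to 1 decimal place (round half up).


Normalize: R'=48/255≈0.1882, G'=18/255≈0.0706, B'=100/255≈0.3922
Max=100/255, Min=18/255, Δ=Max-Min=82/255
L = (Max+Min)/2 = (100+18)/510 = 118/510 = 0.23137… → L = 23.1%
L ≤ 0.5 → S = Δ/(Max+Min) = 82/(100+18) = 82/118 = 0.69491… → S = 69.5%
(the 1/255 factors cancel in S and H, so raw channel differences can be used)
Max is B' → H = 60 × ((R-G)/Δ + 4) = 60 × ((48-18)/82 + 4)
  30/82 + 4 = 0.3658… + 4 = 4.3658…
  H = 60 × 4.3658… = 261.951…° → H = 262.0°
= HSL(262.0°, 69.5%, 23.1%)


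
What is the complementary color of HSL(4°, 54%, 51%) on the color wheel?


Complement = opposite side of color wheel = hue + 180°
H' = (4 + 180) mod 360 = 184°
S and L unchanged.
= HSL(184°, 54%, 51%)


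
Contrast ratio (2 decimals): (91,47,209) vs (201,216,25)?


Linearize each sRGB channel c=v/255: c/12.92 if c ≤ 0.04045 else ((c+0.055)/1.055)^2.4
L = 0.2126×R_lin + 0.7152×G_lin + 0.0722×B_lin
Color 1 (91,47,209):
  R=91: 91/255≈0.3569 > 0.04045 → ((0.3569+0.055)/1.055)^2.4 ≈ 0.10462
  G=47: 47/255≈0.1843 > 0.04045 → ((0.1843+0.055)/1.055)^2.4 ≈ 0.02843
  B=209: 209/255≈0.8196 > 0.04045 → ((0.8196+0.055)/1.055)^2.4 ≈ 0.63760
  L1 = 0.2126×0.10462 + 0.7152×0.02843 + 0.0722×0.63760 ≈ 0.08861
Color 2 (201,216,25):
  R=201: 201/255≈0.7882 > 0.04045 → ((0.7882+0.055)/1.055)^2.4 ≈ 0.58408
  G=216: 216/255≈0.8471 > 0.04045 → ((0.8471+0.055)/1.055)^2.4 ≈ 0.68669
  B=25: 25/255≈0.0980 > 0.04045 → ((0.0980+0.055)/1.055)^2.4 ≈ 0.00972
  L2 = 0.2126×0.58408 + 0.7152×0.68669 + 0.0722×0.00972 ≈ 0.61599
Lighter = 0.61599, Darker = 0.08861
Ratio = (L_lighter + 0.05) / (L_darker + 0.05)
Ratio = (0.61599 + 0.05) / (0.08861 + 0.05) = 0.66599 / 0.13861 ≈ 4.8049
Ratio ≈ 4.80:1


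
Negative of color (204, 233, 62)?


Invert: (255-R, 255-G, 255-B)
R: 255-204 = 51
G: 255-233 = 22
B: 255-62 = 193
= RGB(51, 22, 193)


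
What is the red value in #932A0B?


Color: #932A0B
R = 93 = 147
G = 2A = 42
B = 0B = 11
Red = 147


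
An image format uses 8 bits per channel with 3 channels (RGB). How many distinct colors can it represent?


Total bits = 8 bits/channel × 3 channels = 24 bits
Distinct colors = 2^24
= 16,777,216 colors


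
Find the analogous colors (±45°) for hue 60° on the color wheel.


Base hue: 60°
Left analog: (60 - 45) mod 360 = 15°
Right analog: (60 + 45) mod 360 = 105°
Analogous hues = 15° and 105°


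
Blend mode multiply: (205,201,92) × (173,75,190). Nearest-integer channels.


Multiply: C = A×B/255, rounded to nearest integer
R: 205×173/255 = 35465/255 ≈ 139.078 → 139
G: 201×75/255 = 15075/255 ≈ 59.118 → 59
B: 92×190/255 = 17480/255 ≈ 68.549 → 69
= RGB(139, 59, 69)


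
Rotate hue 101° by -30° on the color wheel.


New hue = (H + rotation) mod 360
New hue = (101 -30) mod 360
= 71 mod 360
= 71°


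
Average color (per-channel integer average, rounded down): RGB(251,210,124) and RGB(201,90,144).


Midpoint: each channel = ⌊(C₁+C₂)/2⌋
R: ⌊(251+201)/2⌋ = 226
G: ⌊(210+90)/2⌋ = 150
B: ⌊(124+144)/2⌋ = 134
= RGB(226, 150, 134)


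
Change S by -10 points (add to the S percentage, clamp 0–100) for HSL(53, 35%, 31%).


Original S = 35%
Adjustment = -10 percentage points
New S = 35 + (-10) = 25
Clamp to [0, 100] → 25
= HSL(53°, 25%, 31%)


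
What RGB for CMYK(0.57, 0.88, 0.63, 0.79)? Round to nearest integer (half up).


R = 255 × (1-C) × (1-K) = 255 × 0.43 × 0.21 = 23.0265 → 23
G = 255 × (1-M) × (1-K) = 255 × 0.12 × 0.21 = 6.426 → 6
B = 255 × (1-Y) × (1-K) = 255 × 0.37 × 0.21 = 19.8135 → 20
= RGB(23, 6, 20)


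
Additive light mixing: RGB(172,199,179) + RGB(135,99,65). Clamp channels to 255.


Additive: each channel = min(255, C₁+C₂)
R: 172+135 = 307 → 255
G: 199+99 = 298 → 255
B: 179+65 = 244 → 244
= RGB(255, 255, 244)


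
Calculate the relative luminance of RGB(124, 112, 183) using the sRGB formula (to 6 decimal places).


Linearize each channel (sRGB transfer function): c = v/255; c_lin = c/12.92 if c ≤ 0.04045, else ((c+0.055)/1.055)^2.4
  R: 124/255 ≈ 0.486275 > 0.04045 → ((0.486275+0.055)/1.055)^2.4 ≈ 0.201556
  G: 112/255 ≈ 0.439216 > 0.04045 → ((0.439216+0.055)/1.055)^2.4 ≈ 0.162029
  B: 183/255 ≈ 0.717647 > 0.04045 → ((0.717647+0.055)/1.055)^2.4 ≈ 0.473531
R_lin = 0.201556, G_lin = 0.162029, B_lin = 0.473531
L = 0.2126×R + 0.7152×G + 0.0722×B
L = 0.2126×0.201556 + 0.7152×0.162029 + 0.0722×0.473531
L ≈ 0.192923


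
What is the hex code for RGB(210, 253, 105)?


R = 210 → D2 (hex)
G = 253 → FD (hex)
B = 105 → 69 (hex)
Hex = #D2FD69


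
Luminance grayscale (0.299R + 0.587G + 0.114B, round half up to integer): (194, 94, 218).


Gray = 0.299×R + 0.587×G + 0.114×B
Gray = 0.299×194 + 0.587×94 + 0.114×218
Gray = 58.006 + 55.178 + 24.852
Gray = 138.036 → round half up → 138
Gray = 138


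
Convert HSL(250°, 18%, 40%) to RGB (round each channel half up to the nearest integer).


H=250°, S=0.18, L=0.40
C = (1-|2L-1|)×S = (1-|-0.20|)×0.18 = 0.144
H' = H/60 = 250/60 ≈ 4.1667; X = C×(1-|H' mod 2 - 1|) = 0.024
m = L - C/2 = 0.40 - 0.072 = 0.328
Sector ⌊H'⌋ = 4 → (R',G',B') = (0.024, 0.0, 0.144)
RGB = ((R'+m)×255, (G'+m)×255, (B'+m)×255) = (89.76, 83.64, 120.36)
Round half up → RGB(90, 84, 120)


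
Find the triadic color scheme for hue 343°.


Triadic: equally spaced at 120° intervals
H1 = 343°
H2 = (343 + 120) mod 360 = 103°
H3 = (343 + 240) mod 360 = 223°
Triadic = 343°, 103°, 223°


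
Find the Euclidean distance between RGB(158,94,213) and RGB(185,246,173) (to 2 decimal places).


d = √[(R₁-R₂)² + (G₁-G₂)² + (B₁-B₂)²]
d = √[(158-185)² + (94-246)² + (213-173)²]
d = √[729 + 23104 + 1600]
d = √25433
d ≈ 159.48


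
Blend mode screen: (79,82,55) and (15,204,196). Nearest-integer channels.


Screen: C = 255 - (255-A)×(255-B)/255, rounded to nearest integer
R: 255 - (255-79)×(255-15)/255 = 255 - 42240/255 ≈ 255 - 165.647 = 89.353 → 89
G: 255 - (255-82)×(255-204)/255 = 255 - 8823/255 ≈ 255 - 34.600 = 220.400 → 220
B: 255 - (255-55)×(255-196)/255 = 255 - 11800/255 ≈ 255 - 46.275 = 208.725 → 209
= RGB(89, 220, 209)


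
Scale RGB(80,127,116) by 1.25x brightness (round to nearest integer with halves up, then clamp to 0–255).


Multiply each channel by 1.25, round half up, clamp to [0, 255]
R: 80×1.25 = 100
G: 127×1.25 = 158.75 → round → 159
B: 116×1.25 = 145
= RGB(100, 159, 145)


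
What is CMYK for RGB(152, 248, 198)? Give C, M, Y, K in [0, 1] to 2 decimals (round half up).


R'=152/255≈0.5961, G'=248/255≈0.9725, B'=198/255≈0.7765
K = 1 - max(R',G',B') = 1 - 248/255 = 7/255 = 0.02745… → 0.03
(1-R'-K)/(1-K) simplifies to (max-R)/max with max = 248:
C = (248-152)/248 = 96/248 = 0.38709… → 0.39
M = (248-248)/248 = 0/248 = 0 → 0.00
Y = (248-198)/248 = 50/248 = 0.20161… → 0.20
= CMYK(0.39, 0.00, 0.20, 0.03)


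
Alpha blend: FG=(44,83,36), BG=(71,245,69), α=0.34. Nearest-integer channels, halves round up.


C = α×F + (1-α)×B, with 1-α = 0.66
R: 0.34×44 + 0.66×71 = 14.96 + 46.86 = 61.82 → 62
G: 0.34×83 + 0.66×245 = 28.22 + 161.70 = 189.92 → 190
B: 0.34×36 + 0.66×69 = 12.24 + 45.54 = 57.78 → 58
= RGB(62, 190, 58)


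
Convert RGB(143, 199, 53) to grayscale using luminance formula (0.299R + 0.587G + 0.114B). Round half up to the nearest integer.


Gray = 0.299×R + 0.587×G + 0.114×B
Gray = 0.299×143 + 0.587×199 + 0.114×53
Gray = 42.757 + 116.813 + 6.042
Gray = 165.612 → round half up → 166
Gray = 166


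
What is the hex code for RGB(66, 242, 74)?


R = 66 → 42 (hex)
G = 242 → F2 (hex)
B = 74 → 4A (hex)
Hex = #42F24A


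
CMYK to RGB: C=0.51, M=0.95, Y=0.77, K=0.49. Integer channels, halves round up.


R = 255 × (1-C) × (1-K) = 255 × 0.49 × 0.51 = 63.7245 → 64
G = 255 × (1-M) × (1-K) = 255 × 0.05 × 0.51 = 6.5025 → 7
B = 255 × (1-Y) × (1-K) = 255 × 0.23 × 0.51 = 29.9115 → 30
= RGB(64, 7, 30)


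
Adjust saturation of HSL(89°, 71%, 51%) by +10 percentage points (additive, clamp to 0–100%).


Original S = 71%
Adjustment = +10 percentage points
New S = 71 + (10) = 81
Clamp to [0, 100] → 81
= HSL(89°, 81%, 51%)


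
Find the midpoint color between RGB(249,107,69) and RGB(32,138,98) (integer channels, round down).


Midpoint: each channel = ⌊(C₁+C₂)/2⌋
R: ⌊(249+32)/2⌋ = 140
G: ⌊(107+138)/2⌋ = 122
B: ⌊(69+98)/2⌋ = 83
= RGB(140, 122, 83)


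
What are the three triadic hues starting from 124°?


Triadic: equally spaced at 120° intervals
H1 = 124°
H2 = (124 + 120) mod 360 = 244°
H3 = (124 + 240) mod 360 = 4°
Triadic = 124°, 244°, 4°


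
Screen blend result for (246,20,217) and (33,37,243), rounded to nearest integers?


Screen: C = 255 - (255-A)×(255-B)/255, rounded to nearest integer
R: 255 - (255-246)×(255-33)/255 = 255 - 1998/255 ≈ 255 - 7.835 = 247.165 → 247
G: 255 - (255-20)×(255-37)/255 = 255 - 51230/255 ≈ 255 - 200.902 = 54.098 → 54
B: 255 - (255-217)×(255-243)/255 = 255 - 456/255 ≈ 255 - 1.788 = 253.212 → 253
= RGB(247, 54, 253)


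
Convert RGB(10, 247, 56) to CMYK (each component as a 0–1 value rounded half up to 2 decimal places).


R'=10/255≈0.0392, G'=247/255≈0.9686, B'=56/255≈0.2196
K = 1 - max(R',G',B') = 1 - 247/255 = 8/255 = 0.03137… → 0.03
(1-R'-K)/(1-K) simplifies to (max-R)/max with max = 247:
C = (247-10)/247 = 237/247 = 0.95951… → 0.96
M = (247-247)/247 = 0/247 = 0 → 0.00
Y = (247-56)/247 = 191/247 = 0.77327… → 0.77
= CMYK(0.96, 0.00, 0.77, 0.03)


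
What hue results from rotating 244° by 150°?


New hue = (H + rotation) mod 360
New hue = (244 + 150) mod 360
= 394 mod 360
= 34°


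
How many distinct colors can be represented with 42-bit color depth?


Colors = 2^bits = 2^42
= 4,398,046,511,104 colors


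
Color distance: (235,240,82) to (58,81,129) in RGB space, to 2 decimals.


d = √[(R₁-R₂)² + (G₁-G₂)² + (B₁-B₂)²]
d = √[(235-58)² + (240-81)² + (82-129)²]
d = √[31329 + 25281 + 2209]
d = √58819
d ≈ 242.53


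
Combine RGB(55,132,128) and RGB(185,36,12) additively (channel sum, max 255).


Additive: each channel = min(255, C₁+C₂)
R: 55+185 = 240 → 240
G: 132+36 = 168 → 168
B: 128+12 = 140 → 140
= RGB(240, 168, 140)


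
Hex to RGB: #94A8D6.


94 → 148 (R)
A8 → 168 (G)
D6 → 214 (B)
= RGB(148, 168, 214)


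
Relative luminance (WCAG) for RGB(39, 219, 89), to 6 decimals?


Linearize each channel (sRGB transfer function): c = v/255; c_lin = c/12.92 if c ≤ 0.04045, else ((c+0.055)/1.055)^2.4
  R: 39/255 ≈ 0.152941 > 0.04045 → ((0.152941+0.055)/1.055)^2.4 ≈ 0.020289
  G: 219/255 ≈ 0.858824 > 0.04045 → ((0.858824+0.055)/1.055)^2.4 ≈ 0.708376
  B: 89/255 ≈ 0.349020 > 0.04045 → ((0.349020+0.055)/1.055)^2.4 ≈ 0.099899
R_lin = 0.020289, G_lin = 0.708376, B_lin = 0.099899
L = 0.2126×R + 0.7152×G + 0.0722×B
L = 0.2126×0.020289 + 0.7152×0.708376 + 0.0722×0.099899
L ≈ 0.518156


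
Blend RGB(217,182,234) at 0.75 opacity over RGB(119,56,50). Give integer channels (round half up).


C = α×F + (1-α)×B, with 1-α = 0.25
R: 0.75×217 + 0.25×119 = 162.75 + 29.75 = 192.50 → 193
G: 0.75×182 + 0.25×56 = 136.50 + 14.00 = 150.50 → 151
B: 0.75×234 + 0.25×50 = 175.50 + 12.50 = 188.00 → 188
= RGB(193, 151, 188)


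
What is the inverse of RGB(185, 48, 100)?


Invert: (255-R, 255-G, 255-B)
R: 255-185 = 70
G: 255-48 = 207
B: 255-100 = 155
= RGB(70, 207, 155)


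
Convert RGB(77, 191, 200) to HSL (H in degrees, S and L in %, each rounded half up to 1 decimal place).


Normalize: R'=77/255≈0.3020, G'=191/255≈0.7490, B'=200/255≈0.7843
Max=200/255, Min=77/255, Δ=Max-Min=123/255
L = (Max+Min)/2 = (200+77)/510 = 277/510 = 0.54313… → L = 54.3%
L > 0.5 → S = Δ/(2-Max-Min) = 123/(510-200-77) = 123/233 = 0.52789… → S = 52.8%
(the 1/255 factors cancel in S and H, so raw channel differences can be used)
Max is B' → H = 60 × ((R-G)/Δ + 4) = 60 × ((77-191)/123 + 4)
  -114/123 + 4 = -0.9268… + 4 = 3.0731…
  H = 60 × 3.0731… = 184.390…° → H = 184.4°
= HSL(184.4°, 52.8%, 54.3%)


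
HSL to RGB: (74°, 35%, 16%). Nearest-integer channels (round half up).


H=74°, S=0.35, L=0.16
C = (1-|2L-1|)×S = (1-|-0.68|)×0.35 = 0.112
H' = H/60 = 74/60 ≈ 1.2333; X = C×(1-|H' mod 2 - 1|) ≈ 0.0859
m = L - C/2 = 0.16 - 0.056 = 0.104
Sector ⌊H'⌋ = 1 → (R',G',B') = (≈0.0859, 0.112, 0.0)
RGB = ((R'+m)×255, (G'+m)×255, (B'+m)×255) = (48.416, 55.08, 26.52)
Round half up → RGB(48, 55, 27)


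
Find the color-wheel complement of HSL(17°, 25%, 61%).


Complement = opposite side of color wheel = hue + 180°
H' = (17 + 180) mod 360 = 197°
S and L unchanged.
= HSL(197°, 25%, 61%)


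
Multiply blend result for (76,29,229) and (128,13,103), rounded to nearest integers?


Multiply: C = A×B/255, rounded to nearest integer
R: 76×128/255 = 9728/255 ≈ 38.149 → 38
G: 29×13/255 = 377/255 ≈ 1.478 → 1
B: 229×103/255 = 23587/255 ≈ 92.498 → 92
= RGB(38, 1, 92)


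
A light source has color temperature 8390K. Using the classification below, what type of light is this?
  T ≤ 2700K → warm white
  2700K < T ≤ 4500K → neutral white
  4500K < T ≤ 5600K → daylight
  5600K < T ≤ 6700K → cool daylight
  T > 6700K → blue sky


Temperature: 8390K
8390K > 6700K → blue sky
Classification: blue sky


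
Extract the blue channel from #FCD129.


Color: #FCD129
R = FC = 252
G = D1 = 209
B = 29 = 41
Blue = 41


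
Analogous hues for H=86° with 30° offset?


Base hue: 86°
Left analog: (86 - 30) mod 360 = 56°
Right analog: (86 + 30) mod 360 = 116°
Analogous hues = 56° and 116°


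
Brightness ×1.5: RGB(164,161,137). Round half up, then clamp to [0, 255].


Multiply each channel by 1.5, round half up, clamp to [0, 255]
R: 164×1.5 = 246
G: 161×1.5 = 241.5 → round → 242
B: 137×1.5 = 205.5 → round → 206
= RGB(246, 242, 206)


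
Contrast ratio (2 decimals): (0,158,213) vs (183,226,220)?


Linearize each sRGB channel c=v/255: c/12.92 if c ≤ 0.04045 else ((c+0.055)/1.055)^2.4
L = 0.2126×R_lin + 0.7152×G_lin + 0.0722×B_lin
Color 1 (0,158,213):
  R=0: 0/255≈0.0000 ≤ 0.04045 → 0.0000/12.92 ≈ 0.00000
  G=158: 158/255≈0.6196 > 0.04045 → ((0.6196+0.055)/1.055)^2.4 ≈ 0.34191
  B=213: 213/255≈0.8353 > 0.04045 → ((0.8353+0.055)/1.055)^2.4 ≈ 0.66539
  L1 = 0.2126×0.00000 + 0.7152×0.34191 + 0.0722×0.66539 ≈ 0.29258
Color 2 (183,226,220):
  R=183: 183/255≈0.7176 > 0.04045 → ((0.7176+0.055)/1.055)^2.4 ≈ 0.47353
  G=226: 226/255≈0.8863 > 0.04045 → ((0.8863+0.055)/1.055)^2.4 ≈ 0.76052
  B=220: 220/255≈0.8627 > 0.04045 → ((0.8627+0.055)/1.055)^2.4 ≈ 0.71569
  L2 = 0.2126×0.47353 + 0.7152×0.76052 + 0.0722×0.71569 ≈ 0.69627
Lighter = 0.69627, Darker = 0.29258
Ratio = (L_lighter + 0.05) / (L_darker + 0.05)
Ratio = (0.69627 + 0.05) / (0.29258 + 0.05) = 0.74627 / 0.34258 ≈ 2.1784
Ratio ≈ 2.18:1


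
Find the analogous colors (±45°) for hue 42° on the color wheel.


Base hue: 42°
Left analog: (42 - 45) mod 360 = 357°
Right analog: (42 + 45) mod 360 = 87°
Analogous hues = 357° and 87°


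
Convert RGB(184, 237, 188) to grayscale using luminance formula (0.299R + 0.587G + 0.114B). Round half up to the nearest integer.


Gray = 0.299×R + 0.587×G + 0.114×B
Gray = 0.299×184 + 0.587×237 + 0.114×188
Gray = 55.016 + 139.119 + 21.432
Gray = 215.567 → round half up → 216
Gray = 216


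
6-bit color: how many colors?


Colors = 2^bits = 2^6
= 64 colors


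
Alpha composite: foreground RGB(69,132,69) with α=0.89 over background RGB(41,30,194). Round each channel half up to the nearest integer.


C = α×F + (1-α)×B, with 1-α = 0.11
R: 0.89×69 + 0.11×41 = 61.41 + 4.51 = 65.92 → 66
G: 0.89×132 + 0.11×30 = 117.48 + 3.30 = 120.78 → 121
B: 0.89×69 + 0.11×194 = 61.41 + 21.34 = 82.75 → 83
= RGB(66, 121, 83)


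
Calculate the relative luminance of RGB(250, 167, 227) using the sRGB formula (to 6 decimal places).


Linearize each channel (sRGB transfer function): c = v/255; c_lin = c/12.92 if c ≤ 0.04045, else ((c+0.055)/1.055)^2.4
  R: 250/255 ≈ 0.980392 > 0.04045 → ((0.980392+0.055)/1.055)^2.4 ≈ 0.955973
  G: 167/255 ≈ 0.654902 > 0.04045 → ((0.654902+0.055)/1.055)^2.4 ≈ 0.386429
  B: 227/255 ≈ 0.890196 > 0.04045 → ((0.890196+0.055)/1.055)^2.4 ≈ 0.768151
R_lin = 0.955973, G_lin = 0.386429, B_lin = 0.768151
L = 0.2126×R + 0.7152×G + 0.0722×B
L = 0.2126×0.955973 + 0.7152×0.386429 + 0.0722×0.768151
L ≈ 0.535075


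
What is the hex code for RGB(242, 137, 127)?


R = 242 → F2 (hex)
G = 137 → 89 (hex)
B = 127 → 7F (hex)
Hex = #F2897F


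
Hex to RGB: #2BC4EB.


2B → 43 (R)
C4 → 196 (G)
EB → 235 (B)
= RGB(43, 196, 235)


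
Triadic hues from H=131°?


Triadic: equally spaced at 120° intervals
H1 = 131°
H2 = (131 + 120) mod 360 = 251°
H3 = (131 + 240) mod 360 = 11°
Triadic = 131°, 251°, 11°


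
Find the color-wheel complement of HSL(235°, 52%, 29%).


Complement = opposite side of color wheel = hue + 180°
H' = (235 + 180) mod 360 = 55°
S and L unchanged.
= HSL(55°, 52%, 29%)


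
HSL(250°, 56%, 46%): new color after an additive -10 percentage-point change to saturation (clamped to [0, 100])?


Original S = 56%
Adjustment = -10 percentage points
New S = 56 + (-10) = 46
Clamp to [0, 100] → 46
= HSL(250°, 46%, 46%)


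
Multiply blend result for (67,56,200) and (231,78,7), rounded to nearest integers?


Multiply: C = A×B/255, rounded to nearest integer
R: 67×231/255 = 15477/255 ≈ 60.694 → 61
G: 56×78/255 = 4368/255 ≈ 17.129 → 17
B: 200×7/255 = 1400/255 ≈ 5.490 → 5
= RGB(61, 17, 5)


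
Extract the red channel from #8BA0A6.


Color: #8BA0A6
R = 8B = 139
G = A0 = 160
B = A6 = 166
Red = 139


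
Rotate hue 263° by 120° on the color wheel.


New hue = (H + rotation) mod 360
New hue = (263 + 120) mod 360
= 383 mod 360
= 23°


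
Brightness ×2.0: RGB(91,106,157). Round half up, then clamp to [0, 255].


Multiply each channel by 2.0, round half up, clamp to [0, 255]
R: 91×2.0 = 182
G: 106×2.0 = 212
B: 157×2.0 = 314 → clamp → 255
= RGB(182, 212, 255)


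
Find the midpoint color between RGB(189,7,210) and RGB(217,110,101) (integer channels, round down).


Midpoint: each channel = ⌊(C₁+C₂)/2⌋
R: ⌊(189+217)/2⌋ = 203
G: ⌊(7+110)/2⌋ = 58
B: ⌊(210+101)/2⌋ = 155
= RGB(203, 58, 155)


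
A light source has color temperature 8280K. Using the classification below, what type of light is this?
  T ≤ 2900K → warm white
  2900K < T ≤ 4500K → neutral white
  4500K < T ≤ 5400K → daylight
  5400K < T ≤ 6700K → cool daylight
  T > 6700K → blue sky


Temperature: 8280K
8280K > 6700K → blue sky
Classification: blue sky


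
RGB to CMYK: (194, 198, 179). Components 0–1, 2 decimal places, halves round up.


R'=194/255≈0.7608, G'=198/255≈0.7765, B'=179/255≈0.7020
K = 1 - max(R',G',B') = 1 - 198/255 = 57/255 = 0.22352… → 0.22
(1-R'-K)/(1-K) simplifies to (max-R)/max with max = 198:
C = (198-194)/198 = 4/198 = 0.02020… → 0.02
M = (198-198)/198 = 0/198 = 0 → 0.00
Y = (198-179)/198 = 19/198 = 0.09595… → 0.10
= CMYK(0.02, 0.00, 0.10, 0.22)


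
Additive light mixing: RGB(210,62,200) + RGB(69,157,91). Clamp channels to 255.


Additive: each channel = min(255, C₁+C₂)
R: 210+69 = 279 → 255
G: 62+157 = 219 → 219
B: 200+91 = 291 → 255
= RGB(255, 219, 255)


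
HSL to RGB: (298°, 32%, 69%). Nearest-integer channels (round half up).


H=298°, S=0.32, L=0.69
C = (1-|2L-1|)×S = (1-|0.38|)×0.32 = 0.1984
H' = H/60 = 298/60 ≈ 4.9667; X = C×(1-|H' mod 2 - 1|) ≈ 0.1918
m = L - C/2 = 0.69 - 0.0992 = 0.5908
Sector ⌊H'⌋ = 4 → (R',G',B') = (≈0.1918, 0.0, 0.1984)
RGB = ((R'+m)×255, (G'+m)×255, (B'+m)×255) = (199.5596, 150.654, 201.246)
Round half up → RGB(200, 151, 201)


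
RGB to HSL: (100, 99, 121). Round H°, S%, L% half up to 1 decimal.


Normalize: R'=100/255≈0.3922, G'=99/255≈0.3882, B'=121/255≈0.4745
Max=121/255, Min=99/255, Δ=Max-Min=22/255
L = (Max+Min)/2 = (121+99)/510 = 220/510 = 0.43137… → L = 43.1%
L ≤ 0.5 → S = Δ/(Max+Min) = 22/(121+99) = 22/220 = 0.1 → S = 10.0%
(the 1/255 factors cancel in S and H, so raw channel differences can be used)
Max is B' → H = 60 × ((R-G)/Δ + 4) = 60 × ((100-99)/22 + 4)
  1/22 + 4 = 0.0454… + 4 = 4.0454…
  H = 60 × 4.0454… = 242.727…° → H = 242.7°
= HSL(242.7°, 10.0%, 43.1%)


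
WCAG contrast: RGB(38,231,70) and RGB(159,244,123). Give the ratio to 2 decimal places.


Linearize each sRGB channel c=v/255: c/12.92 if c ≤ 0.04045 else ((c+0.055)/1.055)^2.4
L = 0.2126×R_lin + 0.7152×G_lin + 0.0722×B_lin
Color 1 (38,231,70):
  R=38: 38/255≈0.1490 > 0.04045 → ((0.1490+0.055)/1.055)^2.4 ≈ 0.01938
  G=231: 231/255≈0.9059 > 0.04045 → ((0.9059+0.055)/1.055)^2.4 ≈ 0.79910
  B=70: 70/255≈0.2745 > 0.04045 → ((0.2745+0.055)/1.055)^2.4 ≈ 0.06125
  L1 = 0.2126×0.01938 + 0.7152×0.79910 + 0.0722×0.06125 ≈ 0.58006
Color 2 (159,244,123):
  R=159: 159/255≈0.6235 > 0.04045 → ((0.6235+0.055)/1.055)^2.4 ≈ 0.34670
  G=244: 244/255≈0.9569 > 0.04045 → ((0.9569+0.055)/1.055)^2.4 ≈ 0.90466
  B=123: 123/255≈0.4824 > 0.04045 → ((0.4824+0.055)/1.055)^2.4 ≈ 0.19807
  L2 = 0.2126×0.34670 + 0.7152×0.90466 + 0.0722×0.19807 ≈ 0.73502
Lighter = 0.73502, Darker = 0.58006
Ratio = (L_lighter + 0.05) / (L_darker + 0.05)
Ratio = (0.73502 + 0.05) / (0.58006 + 0.05) = 0.78502 / 0.63006 ≈ 1.2459
Ratio ≈ 1.25:1


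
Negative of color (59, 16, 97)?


Invert: (255-R, 255-G, 255-B)
R: 255-59 = 196
G: 255-16 = 239
B: 255-97 = 158
= RGB(196, 239, 158)


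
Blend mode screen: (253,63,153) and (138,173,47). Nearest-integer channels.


Screen: C = 255 - (255-A)×(255-B)/255, rounded to nearest integer
R: 255 - (255-253)×(255-138)/255 = 255 - 234/255 ≈ 255 - 0.918 = 254.082 → 254
G: 255 - (255-63)×(255-173)/255 = 255 - 15744/255 ≈ 255 - 61.741 = 193.259 → 193
B: 255 - (255-153)×(255-47)/255 = 255 - 21216/255 ≈ 255 - 83.200 = 171.800 → 172
= RGB(254, 193, 172)


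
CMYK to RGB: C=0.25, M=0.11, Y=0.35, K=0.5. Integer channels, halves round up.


R = 255 × (1-C) × (1-K) = 255 × 0.75 × 0.50 = 95.625 → 96
G = 255 × (1-M) × (1-K) = 255 × 0.89 × 0.50 = 113.475 → 113
B = 255 × (1-Y) × (1-K) = 255 × 0.65 × 0.50 = 82.875 → 83
= RGB(96, 113, 83)


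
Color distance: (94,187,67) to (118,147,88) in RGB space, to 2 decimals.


d = √[(R₁-R₂)² + (G₁-G₂)² + (B₁-B₂)²]
d = √[(94-118)² + (187-147)² + (67-88)²]
d = √[576 + 1600 + 441]
d = √2617
d ≈ 51.16


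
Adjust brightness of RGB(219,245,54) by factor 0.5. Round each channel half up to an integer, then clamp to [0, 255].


Multiply each channel by 0.5, round half up, clamp to [0, 255]
R: 219×0.5 = 109.5 → round → 110
G: 245×0.5 = 122.5 → round → 123
B: 54×0.5 = 27
= RGB(110, 123, 27)


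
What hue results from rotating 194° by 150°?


New hue = (H + rotation) mod 360
New hue = (194 + 150) mod 360
= 344 mod 360
= 344°


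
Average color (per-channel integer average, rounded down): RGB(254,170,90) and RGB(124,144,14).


Midpoint: each channel = ⌊(C₁+C₂)/2⌋
R: ⌊(254+124)/2⌋ = 189
G: ⌊(170+144)/2⌋ = 157
B: ⌊(90+14)/2⌋ = 52
= RGB(189, 157, 52)


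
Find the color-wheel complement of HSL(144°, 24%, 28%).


Complement = opposite side of color wheel = hue + 180°
H' = (144 + 180) mod 360 = 324°
S and L unchanged.
= HSL(324°, 24%, 28%)


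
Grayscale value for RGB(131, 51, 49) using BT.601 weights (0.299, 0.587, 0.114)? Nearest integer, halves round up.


Gray = 0.299×R + 0.587×G + 0.114×B
Gray = 0.299×131 + 0.587×51 + 0.114×49
Gray = 39.169 + 29.937 + 5.586
Gray = 74.692 → round half up → 75
Gray = 75


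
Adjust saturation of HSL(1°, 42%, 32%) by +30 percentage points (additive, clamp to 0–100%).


Original S = 42%
Adjustment = +30 percentage points
New S = 42 + (30) = 72
Clamp to [0, 100] → 72
= HSL(1°, 72%, 32%)


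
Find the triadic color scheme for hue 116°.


Triadic: equally spaced at 120° intervals
H1 = 116°
H2 = (116 + 120) mod 360 = 236°
H3 = (116 + 240) mod 360 = 356°
Triadic = 116°, 236°, 356°


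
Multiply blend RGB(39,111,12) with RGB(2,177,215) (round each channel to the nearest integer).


Multiply: C = A×B/255, rounded to nearest integer
R: 39×2/255 = 78/255 ≈ 0.306 → 0
G: 111×177/255 = 19647/255 ≈ 77.047 → 77
B: 12×215/255 = 2580/255 ≈ 10.118 → 10
= RGB(0, 77, 10)


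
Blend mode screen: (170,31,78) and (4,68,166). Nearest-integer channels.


Screen: C = 255 - (255-A)×(255-B)/255, rounded to nearest integer
R: 255 - (255-170)×(255-4)/255 = 255 - 21335/255 ≈ 255 - 83.667 = 171.333 → 171
G: 255 - (255-31)×(255-68)/255 = 255 - 41888/255 ≈ 255 - 164.267 = 90.733 → 91
B: 255 - (255-78)×(255-166)/255 = 255 - 15753/255 ≈ 255 - 61.776 = 193.224 → 193
= RGB(171, 91, 193)


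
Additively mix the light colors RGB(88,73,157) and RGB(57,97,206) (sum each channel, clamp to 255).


Additive: each channel = min(255, C₁+C₂)
R: 88+57 = 145 → 145
G: 73+97 = 170 → 170
B: 157+206 = 363 → 255
= RGB(145, 170, 255)


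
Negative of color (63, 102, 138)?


Invert: (255-R, 255-G, 255-B)
R: 255-63 = 192
G: 255-102 = 153
B: 255-138 = 117
= RGB(192, 153, 117)


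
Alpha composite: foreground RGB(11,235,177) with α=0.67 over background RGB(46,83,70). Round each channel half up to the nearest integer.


C = α×F + (1-α)×B, with 1-α = 0.33
R: 0.67×11 + 0.33×46 = 7.37 + 15.18 = 22.55 → 23
G: 0.67×235 + 0.33×83 = 157.45 + 27.39 = 184.84 → 185
B: 0.67×177 + 0.33×70 = 118.59 + 23.10 = 141.69 → 142
= RGB(23, 185, 142)


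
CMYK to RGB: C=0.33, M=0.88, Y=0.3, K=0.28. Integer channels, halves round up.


R = 255 × (1-C) × (1-K) = 255 × 0.67 × 0.72 = 123.012 → 123
G = 255 × (1-M) × (1-K) = 255 × 0.12 × 0.72 = 22.032 → 22
B = 255 × (1-Y) × (1-K) = 255 × 0.70 × 0.72 = 128.52 → 129
= RGB(123, 22, 129)


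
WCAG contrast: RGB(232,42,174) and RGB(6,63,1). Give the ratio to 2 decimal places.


Linearize each sRGB channel c=v/255: c/12.92 if c ≤ 0.04045 else ((c+0.055)/1.055)^2.4
L = 0.2126×R_lin + 0.7152×G_lin + 0.0722×B_lin
Color 1 (232,42,174):
  R=232: 232/255≈0.9098 > 0.04045 → ((0.9098+0.055)/1.055)^2.4 ≈ 0.80695
  G=42: 42/255≈0.1647 > 0.04045 → ((0.1647+0.055)/1.055)^2.4 ≈ 0.02315
  B=174: 174/255≈0.6824 > 0.04045 → ((0.6824+0.055)/1.055)^2.4 ≈ 0.42327
  L1 = 0.2126×0.80695 + 0.7152×0.02315 + 0.0722×0.42327 ≈ 0.21868
Color 2 (6,63,1):
  R=6: 6/255≈0.0235 ≤ 0.04045 → 0.0235/12.92 ≈ 0.00182
  G=63: 63/255≈0.2471 > 0.04045 → ((0.2471+0.055)/1.055)^2.4 ≈ 0.04971
  B=1: 1/255≈0.0039 ≤ 0.04045 → 0.0039/12.92 ≈ 0.00030
  L2 = 0.2126×0.00182 + 0.7152×0.04971 + 0.0722×0.00030 ≈ 0.03596
Lighter = 0.21868, Darker = 0.03596
Ratio = (L_lighter + 0.05) / (L_darker + 0.05)
Ratio = (0.21868 + 0.05) / (0.03596 + 0.05) = 0.26868 / 0.08596 ≈ 3.1256
Ratio ≈ 3.13:1


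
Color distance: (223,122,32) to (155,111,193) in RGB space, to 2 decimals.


d = √[(R₁-R₂)² + (G₁-G₂)² + (B₁-B₂)²]
d = √[(223-155)² + (122-111)² + (32-193)²]
d = √[4624 + 121 + 25921]
d = √30666
d ≈ 175.12


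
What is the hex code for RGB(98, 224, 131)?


R = 98 → 62 (hex)
G = 224 → E0 (hex)
B = 131 → 83 (hex)
Hex = #62E083


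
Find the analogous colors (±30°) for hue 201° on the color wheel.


Base hue: 201°
Left analog: (201 - 30) mod 360 = 171°
Right analog: (201 + 30) mod 360 = 231°
Analogous hues = 171° and 231°


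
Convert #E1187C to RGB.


E1 → 225 (R)
18 → 24 (G)
7C → 124 (B)
= RGB(225, 24, 124)


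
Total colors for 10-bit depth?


Colors = 2^bits = 2^10
= 1,024 colors


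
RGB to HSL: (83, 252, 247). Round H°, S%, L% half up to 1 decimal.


Normalize: R'=83/255≈0.3255, G'=252/255≈0.9882, B'=247/255≈0.9686
Max=252/255, Min=83/255, Δ=Max-Min=169/255
L = (Max+Min)/2 = (252+83)/510 = 335/510 = 0.65686… → L = 65.7%
L > 0.5 → S = Δ/(2-Max-Min) = 169/(510-252-83) = 169/175 = 0.96571… → S = 96.6%
(the 1/255 factors cancel in S and H, so raw channel differences can be used)
Max is G' → H = 60 × ((B-R)/Δ + 2) = 60 × ((247-83)/169 + 2)
  164/169 + 2 = 0.9704… + 2 = 2.9704…
  H = 60 × 2.9704… = 178.224…° → H = 178.2°
= HSL(178.2°, 96.6%, 65.7%)


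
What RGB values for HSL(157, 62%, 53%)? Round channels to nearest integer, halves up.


H=157°, S=0.62, L=0.53
C = (1-|2L-1|)×S = (1-|0.06|)×0.62 = 0.5828
H' = H/60 = 157/60 ≈ 2.6167; X = C×(1-|H' mod 2 - 1|) ≈ 0.3594
m = L - C/2 = 0.53 - 0.2914 = 0.2386
Sector ⌊H'⌋ = 2 → (R',G',B') = (0.0, 0.5828, ≈0.3594)
RGB = ((R'+m)×255, (G'+m)×255, (B'+m)×255) = (60.843, 209.457, 152.4883)
Round half up → RGB(61, 209, 152)


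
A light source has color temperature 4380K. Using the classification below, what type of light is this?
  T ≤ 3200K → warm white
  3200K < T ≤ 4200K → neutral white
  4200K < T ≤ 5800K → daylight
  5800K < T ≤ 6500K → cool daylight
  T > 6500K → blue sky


Temperature: 4380K
4200K < 4380K ≤ 5800K → daylight
Classification: daylight


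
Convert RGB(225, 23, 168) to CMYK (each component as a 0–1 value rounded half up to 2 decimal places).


R'=225/255≈0.8824, G'=23/255≈0.0902, B'=168/255≈0.6588
K = 1 - max(R',G',B') = 1 - 225/255 = 30/255 = 0.11764… → 0.12
(1-R'-K)/(1-K) simplifies to (max-R)/max with max = 225:
C = (225-225)/225 = 0/225 = 0 → 0.00
M = (225-23)/225 = 202/225 = 0.89777… → 0.90
Y = (225-168)/225 = 57/225 = 0.25333… → 0.25
= CMYK(0.00, 0.90, 0.25, 0.12)


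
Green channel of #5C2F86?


Color: #5C2F86
R = 5C = 92
G = 2F = 47
B = 86 = 134
Green = 47


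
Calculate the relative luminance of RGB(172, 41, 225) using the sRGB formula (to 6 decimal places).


Linearize each channel (sRGB transfer function): c = v/255; c_lin = c/12.92 if c ≤ 0.04045, else ((c+0.055)/1.055)^2.4
  R: 172/255 ≈ 0.674510 > 0.04045 → ((0.674510+0.055)/1.055)^2.4 ≈ 0.412543
  G: 41/255 ≈ 0.160784 > 0.04045 → ((0.160784+0.055)/1.055)^2.4 ≈ 0.022174
  B: 225/255 ≈ 0.882353 > 0.04045 → ((0.882353+0.055)/1.055)^2.4 ≈ 0.752942
R_lin = 0.412543, G_lin = 0.022174, B_lin = 0.752942
L = 0.2126×R + 0.7152×G + 0.0722×B
L = 0.2126×0.412543 + 0.7152×0.022174 + 0.0722×0.752942
L ≈ 0.157928


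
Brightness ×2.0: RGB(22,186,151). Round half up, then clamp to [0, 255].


Multiply each channel by 2.0, round half up, clamp to [0, 255]
R: 22×2.0 = 44
G: 186×2.0 = 372 → clamp → 255
B: 151×2.0 = 302 → clamp → 255
= RGB(44, 255, 255)


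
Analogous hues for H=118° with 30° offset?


Base hue: 118°
Left analog: (118 - 30) mod 360 = 88°
Right analog: (118 + 30) mod 360 = 148°
Analogous hues = 88° and 148°


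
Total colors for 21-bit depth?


Colors = 2^bits = 2^21
= 2,097,152 colors


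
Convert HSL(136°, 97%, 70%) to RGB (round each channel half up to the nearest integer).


H=136°, S=0.97, L=0.70
C = (1-|2L-1|)×S = (1-|0.40|)×0.97 = 0.582
H' = H/60 = 136/60 ≈ 2.2667; X = C×(1-|H' mod 2 - 1|) = 0.1552
m = L - C/2 = 0.70 - 0.291 = 0.409
Sector ⌊H'⌋ = 2 → (R',G',B') = (0.0, 0.582, 0.1552)
RGB = ((R'+m)×255, (G'+m)×255, (B'+m)×255) = (104.295, 252.705, 143.871)
Round half up → RGB(104, 253, 144)


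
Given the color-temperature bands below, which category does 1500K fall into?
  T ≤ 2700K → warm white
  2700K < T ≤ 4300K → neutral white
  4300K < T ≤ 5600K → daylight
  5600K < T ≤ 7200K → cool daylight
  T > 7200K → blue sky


Temperature: 1500K
1500K ≤ 2700K → warm white
Classification: warm white


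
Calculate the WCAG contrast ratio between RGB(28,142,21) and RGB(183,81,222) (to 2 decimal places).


Linearize each sRGB channel c=v/255: c/12.92 if c ≤ 0.04045 else ((c+0.055)/1.055)^2.4
L = 0.2126×R_lin + 0.7152×G_lin + 0.0722×B_lin
Color 1 (28,142,21):
  R=28: 28/255≈0.1098 > 0.04045 → ((0.1098+0.055)/1.055)^2.4 ≈ 0.01161
  G=142: 142/255≈0.5569 > 0.04045 → ((0.5569+0.055)/1.055)^2.4 ≈ 0.27050
  B=21: 21/255≈0.0824 > 0.04045 → ((0.0824+0.055)/1.055)^2.4 ≈ 0.00750
  L1 = 0.2126×0.01161 + 0.7152×0.27050 + 0.0722×0.00750 ≈ 0.19647
Color 2 (183,81,222):
  R=183: 183/255≈0.7176 > 0.04045 → ((0.7176+0.055)/1.055)^2.4 ≈ 0.47353
  G=81: 81/255≈0.3176 > 0.04045 → ((0.3176+0.055)/1.055)^2.4 ≈ 0.08228
  B=222: 222/255≈0.8706 > 0.04045 → ((0.8706+0.055)/1.055)^2.4 ≈ 0.73046
  L2 = 0.2126×0.47353 + 0.7152×0.08228 + 0.0722×0.73046 ≈ 0.21226
Lighter = 0.21226, Darker = 0.19647
Ratio = (L_lighter + 0.05) / (L_darker + 0.05)
Ratio = (0.21226 + 0.05) / (0.19647 + 0.05) = 0.26226 / 0.24647 ≈ 1.0641
Ratio ≈ 1.06:1


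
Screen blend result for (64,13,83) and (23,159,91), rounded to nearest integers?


Screen: C = 255 - (255-A)×(255-B)/255, rounded to nearest integer
R: 255 - (255-64)×(255-23)/255 = 255 - 44312/255 ≈ 255 - 173.773 = 81.227 → 81
G: 255 - (255-13)×(255-159)/255 = 255 - 23232/255 ≈ 255 - 91.106 = 163.894 → 164
B: 255 - (255-83)×(255-91)/255 = 255 - 28208/255 ≈ 255 - 110.620 = 144.380 → 144
= RGB(81, 164, 144)


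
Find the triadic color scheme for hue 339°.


Triadic: equally spaced at 120° intervals
H1 = 339°
H2 = (339 + 120) mod 360 = 99°
H3 = (339 + 240) mod 360 = 219°
Triadic = 339°, 99°, 219°


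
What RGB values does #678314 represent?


67 → 103 (R)
83 → 131 (G)
14 → 20 (B)
= RGB(103, 131, 20)


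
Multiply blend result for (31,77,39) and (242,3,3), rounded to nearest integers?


Multiply: C = A×B/255, rounded to nearest integer
R: 31×242/255 = 7502/255 ≈ 29.420 → 29
G: 77×3/255 = 231/255 ≈ 0.906 → 1
B: 39×3/255 = 117/255 ≈ 0.459 → 0
= RGB(29, 1, 0)


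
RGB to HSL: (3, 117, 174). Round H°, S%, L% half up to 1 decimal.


Normalize: R'=3/255≈0.0118, G'=117/255≈0.4588, B'=174/255≈0.6824
Max=174/255, Min=3/255, Δ=Max-Min=171/255
L = (Max+Min)/2 = (174+3)/510 = 177/510 = 0.34705… → L = 34.7%
L ≤ 0.5 → S = Δ/(Max+Min) = 171/(174+3) = 171/177 = 0.96610… → S = 96.6%
(the 1/255 factors cancel in S and H, so raw channel differences can be used)
Max is B' → H = 60 × ((R-G)/Δ + 4) = 60 × ((3-117)/171 + 4)
  -114/171 + 4 = -0.6666… + 4 = 3.3333…
  H = 60 × 3.3333… = 200° → H = 200.0°
= HSL(200.0°, 96.6%, 34.7%)


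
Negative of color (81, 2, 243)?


Invert: (255-R, 255-G, 255-B)
R: 255-81 = 174
G: 255-2 = 253
B: 255-243 = 12
= RGB(174, 253, 12)


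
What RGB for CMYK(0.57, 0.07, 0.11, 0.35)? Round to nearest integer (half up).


R = 255 × (1-C) × (1-K) = 255 × 0.43 × 0.65 = 71.2725 → 71
G = 255 × (1-M) × (1-K) = 255 × 0.93 × 0.65 = 154.1475 → 154
B = 255 × (1-Y) × (1-K) = 255 × 0.89 × 0.65 = 147.5175 → 148
= RGB(71, 154, 148)


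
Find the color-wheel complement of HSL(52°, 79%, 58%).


Complement = opposite side of color wheel = hue + 180°
H' = (52 + 180) mod 360 = 232°
S and L unchanged.
= HSL(232°, 79%, 58%)


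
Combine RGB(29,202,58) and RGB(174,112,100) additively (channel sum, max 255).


Additive: each channel = min(255, C₁+C₂)
R: 29+174 = 203 → 203
G: 202+112 = 314 → 255
B: 58+100 = 158 → 158
= RGB(203, 255, 158)


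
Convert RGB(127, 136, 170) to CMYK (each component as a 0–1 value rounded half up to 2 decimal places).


R'=127/255≈0.4980, G'=136/255≈0.5333, B'=170/255≈0.6667
K = 1 - max(R',G',B') = 1 - 170/255 = 85/255 = 0.33333… → 0.33
(1-R'-K)/(1-K) simplifies to (max-R)/max with max = 170:
C = (170-127)/170 = 43/170 = 0.25294… → 0.25
M = (170-136)/170 = 34/170 = 0.2 → 0.20
Y = (170-170)/170 = 0/170 = 0 → 0.00
= CMYK(0.25, 0.20, 0.00, 0.33)
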